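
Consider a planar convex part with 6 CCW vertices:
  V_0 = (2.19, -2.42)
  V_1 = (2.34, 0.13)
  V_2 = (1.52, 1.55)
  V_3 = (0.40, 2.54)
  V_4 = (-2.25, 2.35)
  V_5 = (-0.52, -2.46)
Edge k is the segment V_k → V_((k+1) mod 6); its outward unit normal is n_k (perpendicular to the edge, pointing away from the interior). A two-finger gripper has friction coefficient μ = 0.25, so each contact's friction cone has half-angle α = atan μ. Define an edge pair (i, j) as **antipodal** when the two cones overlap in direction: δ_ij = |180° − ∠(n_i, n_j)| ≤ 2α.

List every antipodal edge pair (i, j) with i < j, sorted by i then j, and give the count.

count = 3; pairs: (0,4), (1,4), (3,5)

α = atan 0.25 = 14.04°;  2α = 28.07°
n_0 = (+0.9983, -0.0587)
n_1 = (+0.8660, +0.5001)
n_2 = (+0.6623, +0.7493)
n_3 = (-0.0715, +0.9974)
n_4 = (-0.9410, -0.3384)
n_5 = (+0.0148, -0.9999)
  (0,1): δ = 146.63°  ·
  (0,2): δ = 128.11°  ·
  (0,3): δ = 82.53°  ·
  (0,4): δ = 23.15°  ✓
  (0,5): δ = 94.21°  ·
  (1,2): δ = 161.48°  ·
  (1,3): δ = 115.90°  ·
  (1,4): δ = 10.22°  ✓
  (1,5): δ = 60.84°  ·
  (2,3): δ = 134.42°  ·
  (2,4): δ = 28.74°  ·
  (2,5): δ = 42.32°  ·
  (3,4): δ = 74.32°  ·
  (3,5): δ = 3.26°  ✓
  (4,5): δ = 108.94°  ·
antipodal pairs: 3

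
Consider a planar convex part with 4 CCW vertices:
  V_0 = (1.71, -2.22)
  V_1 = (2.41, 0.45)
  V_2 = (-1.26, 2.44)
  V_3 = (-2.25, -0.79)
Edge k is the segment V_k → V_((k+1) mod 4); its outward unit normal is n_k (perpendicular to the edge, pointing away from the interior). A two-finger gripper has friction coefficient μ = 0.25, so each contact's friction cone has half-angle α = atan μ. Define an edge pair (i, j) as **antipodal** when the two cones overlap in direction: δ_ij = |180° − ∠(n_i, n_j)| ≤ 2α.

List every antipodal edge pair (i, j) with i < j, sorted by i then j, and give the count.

α = atan 0.25 = 14.04°;  2α = 28.07°
n_0 = (+0.9673, -0.2536)
n_1 = (+0.4767, +0.8791)
n_2 = (-0.9561, +0.2930)
n_3 = (-0.3396, -0.9406)
  (0,1): δ = 103.78°  ·
  (0,2): δ = 2.35°  ✓
  (0,3): δ = 84.84°  ·
  (1,2): δ = 78.57°  ·
  (1,3): δ = 8.61°  ✓
  (2,3): δ = 92.81°  ·
antipodal pairs: 2

count = 2; pairs: (0,2), (1,3)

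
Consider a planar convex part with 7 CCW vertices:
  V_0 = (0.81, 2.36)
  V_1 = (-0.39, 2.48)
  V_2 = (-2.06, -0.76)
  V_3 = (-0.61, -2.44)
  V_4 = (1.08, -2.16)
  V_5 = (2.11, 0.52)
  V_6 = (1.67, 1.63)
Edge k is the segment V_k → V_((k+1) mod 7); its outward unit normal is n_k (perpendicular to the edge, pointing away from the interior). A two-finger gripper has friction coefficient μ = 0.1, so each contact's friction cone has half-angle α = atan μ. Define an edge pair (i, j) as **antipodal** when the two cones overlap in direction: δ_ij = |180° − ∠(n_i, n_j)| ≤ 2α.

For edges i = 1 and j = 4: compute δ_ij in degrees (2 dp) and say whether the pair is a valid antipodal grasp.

α = atan 0.1 = 5.71°;  2α = 11.42°
edge 1: e_1 = (-1.67, -3.24);  n_1 = (-0.8889, +0.4582)
edge 4: e_4 = (+1.03, +2.68);  n_4 = (+0.9334, -0.3587)
∠(n_1, n_4) = 173.76°
δ = |180° − 173.76°| = 6.24°
6.24° ≤ 2α = 11.42°  →  valid

δ = 6.24°, valid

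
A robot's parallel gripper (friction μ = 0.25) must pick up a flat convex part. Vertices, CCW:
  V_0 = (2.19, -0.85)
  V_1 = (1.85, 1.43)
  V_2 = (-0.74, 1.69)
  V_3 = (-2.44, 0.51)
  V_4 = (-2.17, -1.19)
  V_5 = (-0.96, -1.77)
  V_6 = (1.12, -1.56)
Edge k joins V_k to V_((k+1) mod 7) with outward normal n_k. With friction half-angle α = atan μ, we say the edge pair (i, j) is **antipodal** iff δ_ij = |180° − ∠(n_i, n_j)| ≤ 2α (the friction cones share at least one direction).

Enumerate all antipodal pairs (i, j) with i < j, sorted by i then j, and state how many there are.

count = 4; pairs: (0,3), (1,4), (1,5), (2,6)

α = atan 0.25 = 14.04°;  2α = 28.07°
n_0 = (+0.9891, +0.1475)
n_1 = (+0.0999, +0.9950)
n_2 = (-0.5702, +0.8215)
n_3 = (-0.9876, -0.1569)
n_4 = (-0.4322, -0.9018)
n_5 = (+0.1005, -0.9949)
n_6 = (+0.5529, -0.8332)
  (0,1): δ = 104.21°  ·
  (0,2): δ = 63.72°  ·
  (0,3): δ = 0.54°  ✓
  (0,4): δ = 55.91°  ·
  (0,5): δ = 87.28°  ·
  (0,6): δ = 115.08°  ·
  (1,2): δ = 139.50°  ·
  (1,3): δ = 75.24°  ·
  (1,4): δ = 19.88°  ✓
  (1,5): δ = 11.50°  ✓
  (1,6): δ = 39.30°  ·
  (2,3): δ = 115.74°  ·
  (2,4): δ = 60.38°  ·
  (2,5): δ = 29.00°  ·
  (2,6): δ = 1.20°  ✓
  (3,4): δ = 124.63°  ·
  (3,5): δ = 93.26°  ·
  (3,6): δ = 65.46°  ·
  (4,5): δ = 148.62°  ·
  (4,6): δ = 120.82°  ·
  (5,6): δ = 152.20°  ·
antipodal pairs: 4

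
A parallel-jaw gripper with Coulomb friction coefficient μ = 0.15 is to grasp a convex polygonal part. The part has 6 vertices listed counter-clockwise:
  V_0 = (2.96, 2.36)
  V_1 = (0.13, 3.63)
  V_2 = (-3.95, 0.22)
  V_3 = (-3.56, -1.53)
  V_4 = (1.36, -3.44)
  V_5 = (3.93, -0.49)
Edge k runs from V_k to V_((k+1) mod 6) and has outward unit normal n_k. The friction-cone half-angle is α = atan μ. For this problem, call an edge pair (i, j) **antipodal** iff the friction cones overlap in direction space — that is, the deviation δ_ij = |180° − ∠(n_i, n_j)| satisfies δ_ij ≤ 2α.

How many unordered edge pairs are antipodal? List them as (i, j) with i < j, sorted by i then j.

count = 3; pairs: (0,3), (1,4), (2,5)

α = atan 0.15 = 8.53°;  2α = 17.06°
n_0 = (+0.4094, +0.9123)
n_1 = (-0.6413, +0.7673)
n_2 = (-0.9761, -0.2175)
n_3 = (-0.3619, -0.9322)
n_4 = (+0.7540, -0.6569)
n_5 = (+0.9467, +0.3222)
  (0,1): δ = 115.94°  ·
  (0,2): δ = 53.27°  ·
  (0,3): δ = 2.95°  ✓
  (0,4): δ = 73.11°  ·
  (0,5): δ = 132.96°  ·
  (1,2): δ = 117.32°  ·
  (1,3): δ = 61.11°  ·
  (1,4): δ = 9.05°  ✓
  (1,5): δ = 68.91°  ·
  (2,3): δ = 123.78°  ·
  (2,4): δ = 53.63°  ·
  (2,5): δ = 6.23°  ✓
  (3,4): δ = 109.85°  ·
  (3,5): δ = 49.99°  ·
  (4,5): δ = 120.14°  ·
antipodal pairs: 3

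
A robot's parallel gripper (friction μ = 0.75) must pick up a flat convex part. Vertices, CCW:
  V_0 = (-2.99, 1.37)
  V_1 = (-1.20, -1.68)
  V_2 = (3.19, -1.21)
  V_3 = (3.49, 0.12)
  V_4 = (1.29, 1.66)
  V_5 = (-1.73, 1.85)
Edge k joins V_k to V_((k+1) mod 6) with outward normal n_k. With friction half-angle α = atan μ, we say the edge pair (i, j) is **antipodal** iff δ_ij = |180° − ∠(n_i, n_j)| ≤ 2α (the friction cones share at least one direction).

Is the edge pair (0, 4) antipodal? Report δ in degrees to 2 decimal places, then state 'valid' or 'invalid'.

δ = 55.99°, valid

α = atan 0.75 = 36.87°;  2α = 73.74°
edge 0: e_0 = (+1.79, -3.05);  n_0 = (-0.8624, -0.5062)
edge 4: e_4 = (-3.02, +0.19);  n_4 = (+0.0628, +0.9980)
∠(n_0, n_4) = 124.01°
δ = |180° − 124.01°| = 55.99°
55.99° ≤ 2α = 73.74°  →  valid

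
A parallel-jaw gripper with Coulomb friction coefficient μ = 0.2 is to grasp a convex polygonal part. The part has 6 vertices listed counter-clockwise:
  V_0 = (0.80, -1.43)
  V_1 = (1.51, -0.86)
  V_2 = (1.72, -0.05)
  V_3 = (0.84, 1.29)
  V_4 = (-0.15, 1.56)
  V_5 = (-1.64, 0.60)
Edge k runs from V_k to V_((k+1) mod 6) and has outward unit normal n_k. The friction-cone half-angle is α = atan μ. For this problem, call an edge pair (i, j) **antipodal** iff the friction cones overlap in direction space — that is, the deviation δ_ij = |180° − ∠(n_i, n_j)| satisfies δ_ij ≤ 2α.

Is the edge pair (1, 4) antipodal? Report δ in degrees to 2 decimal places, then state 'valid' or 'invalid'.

δ = 42.67°, invalid

α = atan 0.2 = 11.31°;  2α = 22.62°
edge 1: e_1 = (+0.21, +0.81);  n_1 = (+0.9680, -0.2510)
edge 4: e_4 = (-1.49, -0.96);  n_4 = (-0.5416, +0.8406)
∠(n_1, n_4) = 137.33°
δ = |180° − 137.33°| = 42.67°
42.67° > 2α = 22.62°  →  invalid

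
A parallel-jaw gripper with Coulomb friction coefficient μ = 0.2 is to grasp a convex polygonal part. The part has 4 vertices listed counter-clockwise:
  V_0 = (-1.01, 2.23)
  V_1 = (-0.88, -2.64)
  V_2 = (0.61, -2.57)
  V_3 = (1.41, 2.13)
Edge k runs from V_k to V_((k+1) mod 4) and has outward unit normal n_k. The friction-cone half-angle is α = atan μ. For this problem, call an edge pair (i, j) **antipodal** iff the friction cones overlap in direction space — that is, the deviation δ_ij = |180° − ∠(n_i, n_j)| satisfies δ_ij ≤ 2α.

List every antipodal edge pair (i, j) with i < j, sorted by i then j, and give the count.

count = 2; pairs: (0,2), (1,3)

α = atan 0.2 = 11.31°;  2α = 22.62°
n_0 = (-0.9996, -0.0267)
n_1 = (+0.0469, -0.9989)
n_2 = (+0.9858, -0.1678)
n_3 = (+0.0413, +0.9991)
  (0,1): δ = 88.84°  ·
  (0,2): δ = 11.19°  ✓
  (0,3): δ = 86.10°  ·
  (1,2): δ = 102.35°  ·
  (1,3): δ = 5.06°  ✓
  (2,3): δ = 82.71°  ·
antipodal pairs: 2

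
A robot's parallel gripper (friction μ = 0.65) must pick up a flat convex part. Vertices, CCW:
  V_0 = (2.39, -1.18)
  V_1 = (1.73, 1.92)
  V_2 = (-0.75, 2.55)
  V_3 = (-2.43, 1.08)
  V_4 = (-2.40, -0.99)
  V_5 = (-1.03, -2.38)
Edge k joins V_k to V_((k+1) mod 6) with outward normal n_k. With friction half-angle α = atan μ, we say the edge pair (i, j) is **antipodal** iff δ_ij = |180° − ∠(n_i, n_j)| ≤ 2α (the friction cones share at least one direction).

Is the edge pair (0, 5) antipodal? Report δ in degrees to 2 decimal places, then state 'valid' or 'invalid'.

α = atan 0.65 = 33.02°;  2α = 66.05°
edge 0: e_0 = (-0.66, +3.10);  n_0 = (+0.9781, +0.2082)
edge 5: e_5 = (+3.42, +1.20);  n_5 = (+0.3311, -0.9436)
∠(n_0, n_5) = 82.68°
δ = |180° − 82.68°| = 97.32°
97.32° > 2α = 66.05°  →  invalid

δ = 97.32°, invalid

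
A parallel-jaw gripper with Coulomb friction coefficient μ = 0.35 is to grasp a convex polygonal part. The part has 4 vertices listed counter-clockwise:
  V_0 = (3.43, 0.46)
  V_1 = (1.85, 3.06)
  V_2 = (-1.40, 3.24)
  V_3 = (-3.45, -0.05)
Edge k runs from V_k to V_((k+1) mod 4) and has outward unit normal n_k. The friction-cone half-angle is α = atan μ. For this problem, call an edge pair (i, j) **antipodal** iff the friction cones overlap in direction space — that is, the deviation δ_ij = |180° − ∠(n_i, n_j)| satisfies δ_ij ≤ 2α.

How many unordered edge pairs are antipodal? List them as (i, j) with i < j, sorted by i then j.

count = 1; pairs: (1,3)

α = atan 0.35 = 19.29°;  2α = 38.58°
n_0 = (+0.8546, +0.5193)
n_1 = (+0.0553, +0.9985)
n_2 = (-0.8487, +0.5288)
n_3 = (+0.0739, -0.9973)
  (0,1): δ = 124.46°  ·
  (0,2): δ = 63.21°  ·
  (0,3): δ = 62.95°  ·
  (1,2): δ = 118.76°  ·
  (1,3): δ = 7.41°  ✓
  (2,3): δ = 53.83°  ·
antipodal pairs: 1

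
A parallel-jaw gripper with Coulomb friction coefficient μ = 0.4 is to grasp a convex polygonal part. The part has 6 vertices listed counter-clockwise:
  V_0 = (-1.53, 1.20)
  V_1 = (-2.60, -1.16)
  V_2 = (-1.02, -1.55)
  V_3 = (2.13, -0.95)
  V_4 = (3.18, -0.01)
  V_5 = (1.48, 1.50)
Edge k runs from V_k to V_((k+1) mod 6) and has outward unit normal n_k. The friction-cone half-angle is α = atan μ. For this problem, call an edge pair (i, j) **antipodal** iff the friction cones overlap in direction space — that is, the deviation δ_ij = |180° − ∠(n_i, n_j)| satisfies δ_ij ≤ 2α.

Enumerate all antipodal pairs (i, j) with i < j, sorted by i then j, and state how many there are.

α = atan 0.4 = 21.80°;  2α = 43.60°
n_0 = (-0.9108, +0.4129)
n_1 = (-0.2396, -0.9709)
n_2 = (+0.1871, -0.9823)
n_3 = (+0.6670, -0.7451)
n_4 = (+0.6641, +0.7477)
n_5 = (-0.0992, +0.9951)
  (0,1): δ = 79.48°  ·
  (0,2): δ = 54.83°  ·
  (0,3): δ = 23.77°  ✓
  (0,4): δ = 72.78°  ·
  (0,5): δ = 120.08°  ·
  (1,2): δ = 155.35°  ·
  (1,3): δ = 124.30°  ·
  (1,4): δ = 27.75°  ✓
  (1,5): δ = 19.56°  ✓
  (2,3): δ = 148.95°  ·
  (2,4): δ = 52.40°  ·
  (2,5): δ = 5.09°  ✓
  (3,4): δ = 83.45°  ·
  (3,5): δ = 36.14°  ✓
  (4,5): δ = 132.70°  ·
antipodal pairs: 5

count = 5; pairs: (0,3), (1,4), (1,5), (2,5), (3,5)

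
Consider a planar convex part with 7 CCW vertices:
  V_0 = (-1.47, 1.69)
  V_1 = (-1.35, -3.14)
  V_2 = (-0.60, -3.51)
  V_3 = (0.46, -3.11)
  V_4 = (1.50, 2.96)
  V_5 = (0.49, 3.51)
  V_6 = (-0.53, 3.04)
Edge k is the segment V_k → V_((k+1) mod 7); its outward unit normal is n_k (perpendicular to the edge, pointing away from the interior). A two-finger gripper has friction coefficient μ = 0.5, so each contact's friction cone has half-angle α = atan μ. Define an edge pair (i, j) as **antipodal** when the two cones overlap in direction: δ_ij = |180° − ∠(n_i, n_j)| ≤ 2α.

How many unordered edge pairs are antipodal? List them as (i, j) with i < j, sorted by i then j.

count = 7; pairs: (0,3), (1,4), (1,5), (2,4), (2,5), (2,6), (3,6)

α = atan 0.5 = 26.57°;  2α = 53.13°
n_0 = (-0.9997, -0.0248)
n_1 = (-0.4424, -0.8968)
n_2 = (+0.3531, -0.9356)
n_3 = (+0.9856, -0.1689)
n_4 = (+0.4782, +0.8782)
n_5 = (-0.4185, +0.9082)
n_6 = (-0.8207, +0.5714)
  (0,1): δ = 117.68°  ·
  (0,2): δ = 70.75°  ·
  (0,3): δ = 11.15°  ✓
  (0,4): δ = 60.01°  ·
  (0,5): δ = 113.32°  ·
  (0,6): δ = 143.73°  ·
  (1,2): δ = 133.07°  ·
  (1,3): δ = 73.46°  ·
  (1,4): δ = 2.31°  ✓
  (1,5): δ = 51.00°  ✓
  (1,6): δ = 81.41°  ·
  (2,3): δ = 120.40°  ·
  (2,4): δ = 49.25°  ✓
  (2,5): δ = 4.07°  ✓
  (2,6): δ = 34.48°  ✓
  (3,4): δ = 108.85°  ·
  (3,5): δ = 55.54°  ·
  (3,6): δ = 25.13°  ✓
  (4,5): δ = 126.69°  ·
  (4,6): δ = 96.28°  ·
  (5,6): δ = 149.59°  ·
antipodal pairs: 7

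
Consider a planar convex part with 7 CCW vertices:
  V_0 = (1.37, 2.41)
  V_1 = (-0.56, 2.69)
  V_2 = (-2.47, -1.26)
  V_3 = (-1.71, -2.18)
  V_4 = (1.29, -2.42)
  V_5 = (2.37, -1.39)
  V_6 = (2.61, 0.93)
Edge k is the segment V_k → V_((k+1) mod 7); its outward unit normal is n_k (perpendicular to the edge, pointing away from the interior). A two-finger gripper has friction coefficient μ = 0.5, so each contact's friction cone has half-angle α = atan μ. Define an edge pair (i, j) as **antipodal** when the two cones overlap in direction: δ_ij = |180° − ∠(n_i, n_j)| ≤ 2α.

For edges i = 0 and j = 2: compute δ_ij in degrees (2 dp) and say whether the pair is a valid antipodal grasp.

δ = 42.19°, valid

α = atan 0.5 = 26.57°;  2α = 53.13°
edge 0: e_0 = (-1.93, +0.28);  n_0 = (+0.1436, +0.9896)
edge 2: e_2 = (+0.76, -0.92);  n_2 = (-0.7710, -0.6369)
∠(n_0, n_2) = 137.81°
δ = |180° − 137.81°| = 42.19°
42.19° ≤ 2α = 53.13°  →  valid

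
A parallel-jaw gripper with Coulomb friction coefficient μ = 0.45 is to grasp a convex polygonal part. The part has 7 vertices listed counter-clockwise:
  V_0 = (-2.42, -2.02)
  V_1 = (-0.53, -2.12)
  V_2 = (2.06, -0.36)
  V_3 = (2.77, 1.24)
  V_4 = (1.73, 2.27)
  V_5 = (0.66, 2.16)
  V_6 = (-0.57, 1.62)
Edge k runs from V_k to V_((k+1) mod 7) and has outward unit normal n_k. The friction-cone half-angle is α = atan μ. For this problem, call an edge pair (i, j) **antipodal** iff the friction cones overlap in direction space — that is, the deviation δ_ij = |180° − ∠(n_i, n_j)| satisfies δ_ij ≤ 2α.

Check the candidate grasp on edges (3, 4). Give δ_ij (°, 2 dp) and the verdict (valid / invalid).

α = atan 0.45 = 24.23°;  2α = 48.46°
edge 3: e_3 = (-1.04, +1.03);  n_3 = (+0.7037, +0.7105)
edge 4: e_4 = (-1.07, -0.11);  n_4 = (-0.1023, +0.9948)
∠(n_3, n_4) = 50.59°
δ = |180° − 50.59°| = 129.41°
129.41° > 2α = 48.46°  →  invalid

δ = 129.41°, invalid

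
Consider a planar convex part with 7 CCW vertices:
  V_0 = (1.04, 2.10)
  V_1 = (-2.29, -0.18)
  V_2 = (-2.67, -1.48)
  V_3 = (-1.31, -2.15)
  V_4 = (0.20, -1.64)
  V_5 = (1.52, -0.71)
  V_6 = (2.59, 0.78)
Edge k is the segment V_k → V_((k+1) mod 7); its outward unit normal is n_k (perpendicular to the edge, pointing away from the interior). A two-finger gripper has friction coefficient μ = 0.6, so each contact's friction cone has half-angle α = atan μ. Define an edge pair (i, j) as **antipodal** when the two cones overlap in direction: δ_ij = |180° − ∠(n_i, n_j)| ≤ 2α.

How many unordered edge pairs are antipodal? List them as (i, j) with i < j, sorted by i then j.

count = 9; pairs: (0,2), (0,3), (0,4), (0,5), (1,3), (1,4), (1,5), (2,6), (3,6)

α = atan 0.6 = 30.96°;  2α = 61.93°
n_0 = (-0.5650, +0.8251)
n_1 = (-0.9598, +0.2806)
n_2 = (-0.4419, -0.8971)
n_3 = (+0.3200, -0.9474)
n_4 = (+0.5760, -0.8175)
n_5 = (+0.8123, -0.5833)
n_6 = (+0.6484, +0.7613)
  (0,1): δ = 140.69°  ·
  (0,2): δ = 60.63°  ✓
  (0,3): δ = 15.74°  ✓
  (0,4): δ = 0.77°  ✓
  (0,5): δ = 19.92°  ✓
  (0,6): δ = 105.18°  ·
  (1,2): δ = 99.93°  ·
  (1,3): δ = 55.04°  ✓
  (1,4): δ = 38.54°  ✓
  (1,5): δ = 19.39°  ✓
  (1,6): δ = 65.88°  ·
  (2,3): δ = 135.11°  ·
  (2,4): δ = 118.61°  ·
  (2,5): δ = 99.46°  ·
  (2,6): δ = 14.19°  ✓
  (3,4): δ = 163.50°  ·
  (3,5): δ = 144.35°  ·
  (3,6): δ = 59.08°  ✓
  (4,5): δ = 160.85°  ·
  (4,6): δ = 75.58°  ·
  (5,6): δ = 94.74°  ·
antipodal pairs: 9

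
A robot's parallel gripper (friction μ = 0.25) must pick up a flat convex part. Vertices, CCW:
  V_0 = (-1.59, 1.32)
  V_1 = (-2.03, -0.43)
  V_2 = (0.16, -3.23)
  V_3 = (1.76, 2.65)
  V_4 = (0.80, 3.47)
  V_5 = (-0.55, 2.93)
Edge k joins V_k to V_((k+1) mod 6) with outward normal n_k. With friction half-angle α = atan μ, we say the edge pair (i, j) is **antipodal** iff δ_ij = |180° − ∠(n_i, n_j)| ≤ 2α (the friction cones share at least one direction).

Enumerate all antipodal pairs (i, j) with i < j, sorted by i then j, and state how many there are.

count = 3; pairs: (0,2), (1,3), (2,5)

α = atan 0.25 = 14.04°;  2α = 28.07°
n_0 = (-0.9698, +0.2438)
n_1 = (-0.7877, -0.6161)
n_2 = (+0.9649, -0.2626)
n_3 = (+0.6495, +0.7604)
n_4 = (-0.3714, +0.9285)
n_5 = (-0.8400, +0.5426)
  (0,1): δ = 127.86°  ·
  (0,2): δ = 1.11°  ✓
  (0,3): δ = 63.61°  ·
  (0,4): δ = 125.91°  ·
  (0,5): δ = 161.25°  ·
  (1,2): δ = 53.25°  ·
  (1,3): δ = 11.47°  ✓
  (1,4): δ = 73.77°  ·
  (1,5): δ = 109.11°  ·
  (2,3): δ = 115.28°  ·
  (2,4): δ = 52.98°  ·
  (2,5): δ = 17.64°  ✓
  (3,4): δ = 117.70°  ·
  (3,5): δ = 82.36°  ·
  (4,5): δ = 144.66°  ·
antipodal pairs: 3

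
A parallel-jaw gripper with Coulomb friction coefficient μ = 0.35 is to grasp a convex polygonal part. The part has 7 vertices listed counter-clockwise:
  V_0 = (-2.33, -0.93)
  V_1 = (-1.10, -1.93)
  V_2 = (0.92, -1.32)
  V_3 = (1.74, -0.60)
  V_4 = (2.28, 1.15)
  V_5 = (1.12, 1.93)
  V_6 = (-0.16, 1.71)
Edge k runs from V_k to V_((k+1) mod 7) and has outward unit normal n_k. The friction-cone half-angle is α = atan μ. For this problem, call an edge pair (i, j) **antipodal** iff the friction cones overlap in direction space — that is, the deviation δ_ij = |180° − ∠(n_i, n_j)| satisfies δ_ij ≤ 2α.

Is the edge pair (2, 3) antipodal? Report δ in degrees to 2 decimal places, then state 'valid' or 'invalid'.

δ = 148.43°, invalid

α = atan 0.35 = 19.29°;  2α = 38.58°
edge 2: e_2 = (+0.82, +0.72);  n_2 = (+0.6598, -0.7514)
edge 3: e_3 = (+0.54, +1.75);  n_3 = (+0.9555, -0.2949)
∠(n_2, n_3) = 31.57°
δ = |180° − 31.57°| = 148.43°
148.43° > 2α = 38.58°  →  invalid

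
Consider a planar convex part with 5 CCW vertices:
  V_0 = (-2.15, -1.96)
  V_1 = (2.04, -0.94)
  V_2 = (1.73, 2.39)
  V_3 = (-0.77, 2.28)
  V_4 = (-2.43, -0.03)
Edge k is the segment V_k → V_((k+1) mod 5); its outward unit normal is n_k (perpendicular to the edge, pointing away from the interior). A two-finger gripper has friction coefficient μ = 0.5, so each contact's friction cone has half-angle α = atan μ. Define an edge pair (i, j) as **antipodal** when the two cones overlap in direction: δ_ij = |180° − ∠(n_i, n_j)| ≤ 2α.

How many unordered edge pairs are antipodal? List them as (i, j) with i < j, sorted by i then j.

α = atan 0.5 = 26.57°;  2α = 53.13°
n_0 = (+0.2365, -0.9716)
n_1 = (+0.9957, +0.0927)
n_2 = (-0.0440, +0.9990)
n_3 = (-0.8121, +0.5836)
n_4 = (-0.9896, -0.1436)
  (0,1): δ = 98.36°  ·
  (0,2): δ = 11.16°  ✓
  (0,3): δ = 40.62°  ✓
  (0,4): δ = 84.57°  ·
  (1,2): δ = 92.80°  ·
  (1,3): δ = 41.02°  ✓
  (1,4): δ = 2.94°  ✓
  (2,3): δ = 128.22°  ·
  (2,4): δ = 84.26°  ·
  (3,4): δ = 136.04°  ·
antipodal pairs: 4

count = 4; pairs: (0,2), (0,3), (1,3), (1,4)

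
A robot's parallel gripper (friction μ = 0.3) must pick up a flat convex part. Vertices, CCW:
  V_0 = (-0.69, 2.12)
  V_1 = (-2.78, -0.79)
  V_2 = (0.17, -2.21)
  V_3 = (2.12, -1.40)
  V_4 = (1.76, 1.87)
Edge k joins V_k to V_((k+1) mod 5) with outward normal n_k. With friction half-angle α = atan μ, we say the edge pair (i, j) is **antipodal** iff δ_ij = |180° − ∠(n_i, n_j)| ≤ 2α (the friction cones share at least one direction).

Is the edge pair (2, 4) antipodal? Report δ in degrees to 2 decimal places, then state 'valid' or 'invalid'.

α = atan 0.3 = 16.70°;  2α = 33.40°
edge 2: e_2 = (+1.95, +0.81);  n_2 = (+0.3836, -0.9235)
edge 4: e_4 = (-2.45, +0.25);  n_4 = (+0.1015, +0.9948)
∠(n_2, n_4) = 151.62°
δ = |180° − 151.62°| = 28.38°
28.38° ≤ 2α = 33.40°  →  valid

δ = 28.38°, valid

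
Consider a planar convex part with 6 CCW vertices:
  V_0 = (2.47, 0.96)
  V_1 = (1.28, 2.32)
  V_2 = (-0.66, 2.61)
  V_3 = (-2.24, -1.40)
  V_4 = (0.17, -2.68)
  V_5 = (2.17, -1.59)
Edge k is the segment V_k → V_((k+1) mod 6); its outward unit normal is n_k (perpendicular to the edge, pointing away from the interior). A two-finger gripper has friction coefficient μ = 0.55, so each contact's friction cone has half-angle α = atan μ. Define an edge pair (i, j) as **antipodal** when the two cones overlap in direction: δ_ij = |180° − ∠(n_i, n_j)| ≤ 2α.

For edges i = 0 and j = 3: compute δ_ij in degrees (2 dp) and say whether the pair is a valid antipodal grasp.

δ = 20.84°, valid

α = atan 0.55 = 28.81°;  2α = 57.62°
edge 0: e_0 = (-1.19, +1.36);  n_0 = (+0.7526, +0.6585)
edge 3: e_3 = (+2.41, -1.28);  n_3 = (-0.4691, -0.8832)
∠(n_0, n_3) = 159.16°
δ = |180° − 159.16°| = 20.84°
20.84° ≤ 2α = 57.62°  →  valid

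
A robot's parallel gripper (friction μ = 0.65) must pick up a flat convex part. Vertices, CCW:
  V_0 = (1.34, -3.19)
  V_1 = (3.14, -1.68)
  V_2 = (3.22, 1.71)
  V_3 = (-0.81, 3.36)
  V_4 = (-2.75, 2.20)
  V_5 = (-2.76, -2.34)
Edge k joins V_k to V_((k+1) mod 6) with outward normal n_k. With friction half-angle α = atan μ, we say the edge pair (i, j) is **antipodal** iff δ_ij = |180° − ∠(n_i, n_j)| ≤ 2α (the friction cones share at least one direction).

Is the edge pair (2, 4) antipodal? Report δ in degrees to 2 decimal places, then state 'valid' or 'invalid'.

α = atan 0.65 = 33.02°;  2α = 66.05°
edge 2: e_2 = (-4.03, +1.65);  n_2 = (+0.3789, +0.9254)
edge 4: e_4 = (-0.01, -4.54);  n_4 = (-1.0000, +0.0022)
∠(n_2, n_4) = 112.14°
δ = |180° − 112.14°| = 67.86°
67.86° > 2α = 66.05°  →  invalid

δ = 67.86°, invalid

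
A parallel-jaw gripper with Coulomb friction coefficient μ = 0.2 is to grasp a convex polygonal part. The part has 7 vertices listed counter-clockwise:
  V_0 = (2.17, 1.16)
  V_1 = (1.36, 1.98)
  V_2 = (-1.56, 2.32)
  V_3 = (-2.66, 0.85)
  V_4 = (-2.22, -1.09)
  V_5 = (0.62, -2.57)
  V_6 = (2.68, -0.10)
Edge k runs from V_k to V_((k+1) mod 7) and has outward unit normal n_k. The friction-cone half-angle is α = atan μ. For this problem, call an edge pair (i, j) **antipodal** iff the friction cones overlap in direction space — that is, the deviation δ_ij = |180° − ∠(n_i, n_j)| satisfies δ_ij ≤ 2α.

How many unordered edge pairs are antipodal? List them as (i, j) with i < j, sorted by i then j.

α = atan 0.2 = 11.31°;  2α = 22.62°
n_0 = (+0.7114, +0.7028)
n_1 = (+0.1157, +0.9933)
n_2 = (-0.8007, +0.5991)
n_3 = (-0.9752, -0.2212)
n_4 = (-0.4621, -0.8868)
n_5 = (+0.7680, -0.6405)
n_6 = (+0.9269, +0.3752)
  (0,1): δ = 141.29°  ·
  (0,2): δ = 81.46°  ·
  (0,3): δ = 31.87°  ·
  (0,4): δ = 17.83°  ✓
  (0,5): δ = 95.52°  ·
  (0,6): δ = 157.39°  ·
  (1,2): δ = 120.17°  ·
  (1,3): δ = 70.58°  ·
  (1,4): δ = 20.88°  ✓
  (1,5): δ = 56.81°  ·
  (1,6): δ = 118.68°  ·
  (2,3): δ = 130.41°  ·
  (2,4): δ = 80.72°  ·
  (2,5): δ = 3.02°  ✓
  (2,6): δ = 58.84°  ·
  (3,4): δ = 130.30°  ·
  (3,5): δ = 52.61°  ·
  (3,6): δ = 9.26°  ✓
  (4,5): δ = 102.30°  ·
  (4,6): δ = 40.44°  ·
  (5,6): δ = 118.14°  ·
antipodal pairs: 4

count = 4; pairs: (0,4), (1,4), (2,5), (3,6)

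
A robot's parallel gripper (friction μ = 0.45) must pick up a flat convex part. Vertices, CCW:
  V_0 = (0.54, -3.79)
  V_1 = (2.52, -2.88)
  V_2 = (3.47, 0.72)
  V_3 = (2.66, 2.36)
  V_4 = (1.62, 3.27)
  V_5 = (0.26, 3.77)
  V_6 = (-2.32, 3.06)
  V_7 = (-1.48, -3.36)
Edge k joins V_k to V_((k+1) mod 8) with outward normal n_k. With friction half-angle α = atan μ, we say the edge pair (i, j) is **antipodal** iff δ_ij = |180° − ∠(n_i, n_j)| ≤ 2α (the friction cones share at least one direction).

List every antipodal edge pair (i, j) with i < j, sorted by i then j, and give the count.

α = atan 0.45 = 24.23°;  2α = 48.46°
n_0 = (+0.4176, -0.9086)
n_1 = (+0.9669, -0.2552)
n_2 = (+0.8966, +0.4428)
n_3 = (+0.6585, +0.7526)
n_4 = (+0.3451, +0.9386)
n_5 = (-0.2653, +0.9642)
n_6 = (-0.9915, -0.1297)
n_7 = (-0.2082, -0.9781)
  (0,1): δ = 129.47°  ·
  (0,2): δ = 88.40°  ·
  (0,3): δ = 65.87°  ·
  (0,4): δ = 44.87°  ✓
  (0,5): δ = 9.30°  ✓
  (0,6): δ = 72.77°  ·
  (0,7): δ = 143.30°  ·
  (1,2): δ = 138.93°  ·
  (1,3): δ = 116.40°  ·
  (1,4): δ = 95.40°  ·
  (1,5): δ = 59.83°  ·
  (1,6): δ = 22.24°  ✓
  (1,7): δ = 92.77°  ·
  (2,3): δ = 157.47°  ·
  (2,4): δ = 136.47°  ·
  (2,5): δ = 100.90°  ·
  (2,6): δ = 18.83°  ✓
  (2,7): δ = 51.70°  ·
  (3,4): δ = 159.00°  ·
  (3,5): δ = 123.43°  ·
  (3,6): δ = 41.36°  ✓
  (3,7): δ = 29.17°  ✓
  (4,5): δ = 144.43°  ·
  (4,6): δ = 62.36°  ·
  (4,7): δ = 8.17°  ✓
  (5,6): δ = 97.93°  ·
  (5,7): δ = 27.40°  ✓
  (6,7): δ = 109.47°  ·
antipodal pairs: 8

count = 8; pairs: (0,4), (0,5), (1,6), (2,6), (3,6), (3,7), (4,7), (5,7)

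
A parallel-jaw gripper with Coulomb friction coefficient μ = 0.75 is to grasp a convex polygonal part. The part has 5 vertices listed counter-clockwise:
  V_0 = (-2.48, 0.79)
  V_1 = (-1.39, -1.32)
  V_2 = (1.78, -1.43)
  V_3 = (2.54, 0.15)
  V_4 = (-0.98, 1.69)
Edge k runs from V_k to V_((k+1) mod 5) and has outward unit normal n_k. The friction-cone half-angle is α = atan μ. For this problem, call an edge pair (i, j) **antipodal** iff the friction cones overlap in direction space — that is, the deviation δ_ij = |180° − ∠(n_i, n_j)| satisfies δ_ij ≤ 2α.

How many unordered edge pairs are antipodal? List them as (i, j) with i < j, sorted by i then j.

α = atan 0.75 = 36.87°;  2α = 73.74°
n_0 = (-0.8885, -0.4590)
n_1 = (-0.0347, -0.9994)
n_2 = (+0.9012, -0.4335)
n_3 = (+0.4008, +0.9162)
n_4 = (-0.5145, +0.8575)
  (0,1): δ = 119.31°  ·
  (0,2): δ = 53.01°  ✓
  (0,3): δ = 39.05°  ✓
  (0,4): δ = 93.64°  ·
  (1,2): δ = 113.70°  ·
  (1,3): δ = 21.64°  ✓
  (1,4): δ = 32.95°  ✓
  (2,3): δ = 87.94°  ·
  (2,4): δ = 33.35°  ✓
  (3,4): δ = 125.41°  ·
antipodal pairs: 5

count = 5; pairs: (0,2), (0,3), (1,3), (1,4), (2,4)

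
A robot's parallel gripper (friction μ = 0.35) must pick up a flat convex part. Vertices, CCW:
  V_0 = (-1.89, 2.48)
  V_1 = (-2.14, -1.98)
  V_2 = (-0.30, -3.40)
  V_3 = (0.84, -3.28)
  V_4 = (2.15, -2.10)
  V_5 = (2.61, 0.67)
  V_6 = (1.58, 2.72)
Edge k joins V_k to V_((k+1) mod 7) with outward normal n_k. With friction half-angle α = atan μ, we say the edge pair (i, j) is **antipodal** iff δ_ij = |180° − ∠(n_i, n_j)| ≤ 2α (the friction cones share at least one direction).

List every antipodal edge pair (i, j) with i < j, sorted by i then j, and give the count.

count = 5; pairs: (0,4), (0,5), (1,5), (2,6), (3,6)

α = atan 0.35 = 19.29°;  2α = 38.58°
n_0 = (-0.9984, +0.0560)
n_1 = (-0.6110, -0.7917)
n_2 = (+0.1047, -0.9945)
n_3 = (+0.6693, -0.7430)
n_4 = (+0.9865, -0.1638)
n_5 = (+0.8936, +0.4490)
n_6 = (-0.0690, +0.9976)
  (0,1): δ = 124.45°  ·
  (0,2): δ = 80.78°  ·
  (0,3): δ = 44.78°  ·
  (0,4): δ = 6.22°  ✓
  (0,5): δ = 29.89°  ✓
  (0,6): δ = 97.16°  ·
  (1,2): δ = 136.33°  ·
  (1,3): δ = 100.33°  ·
  (1,4): δ = 61.77°  ·
  (1,5): δ = 25.66°  ✓
  (1,6): δ = 41.62°  ·
  (2,3): δ = 144.00°  ·
  (2,4): δ = 105.44°  ·
  (2,5): δ = 69.33°  ·
  (2,6): δ = 2.05°  ✓
  (3,4): δ = 141.44°  ·
  (3,5): δ = 105.33°  ·
  (3,6): δ = 38.05°  ✓
  (4,5): δ = 143.89°  ·
  (4,6): δ = 76.61°  ·
  (5,6): δ = 112.72°  ·
antipodal pairs: 5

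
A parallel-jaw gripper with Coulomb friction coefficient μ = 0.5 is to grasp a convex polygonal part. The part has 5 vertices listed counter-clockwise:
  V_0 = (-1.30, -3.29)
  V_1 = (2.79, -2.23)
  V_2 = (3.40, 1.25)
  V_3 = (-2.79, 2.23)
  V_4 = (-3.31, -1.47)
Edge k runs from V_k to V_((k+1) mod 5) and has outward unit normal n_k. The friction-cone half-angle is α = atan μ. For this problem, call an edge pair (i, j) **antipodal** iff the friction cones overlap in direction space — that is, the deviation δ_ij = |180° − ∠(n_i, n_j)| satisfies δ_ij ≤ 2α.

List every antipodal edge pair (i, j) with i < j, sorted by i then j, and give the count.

count = 3; pairs: (0,2), (1,3), (2,4)

α = atan 0.5 = 26.57°;  2α = 53.13°
n_0 = (+0.2509, -0.9680)
n_1 = (+0.9850, -0.1727)
n_2 = (+0.1564, +0.9877)
n_3 = (-0.9903, +0.1392)
n_4 = (-0.6712, -0.7413)
  (0,1): δ = 114.47°  ·
  (0,2): δ = 23.53°  ✓
  (0,3): δ = 67.47°  ·
  (0,4): δ = 123.31°  ·
  (1,2): δ = 89.05°  ·
  (1,3): δ = 1.94°  ✓
  (1,4): δ = 57.78°  ·
  (2,3): δ = 89.00°  ·
  (2,4): δ = 33.16°  ✓
  (3,4): δ = 124.16°  ·
antipodal pairs: 3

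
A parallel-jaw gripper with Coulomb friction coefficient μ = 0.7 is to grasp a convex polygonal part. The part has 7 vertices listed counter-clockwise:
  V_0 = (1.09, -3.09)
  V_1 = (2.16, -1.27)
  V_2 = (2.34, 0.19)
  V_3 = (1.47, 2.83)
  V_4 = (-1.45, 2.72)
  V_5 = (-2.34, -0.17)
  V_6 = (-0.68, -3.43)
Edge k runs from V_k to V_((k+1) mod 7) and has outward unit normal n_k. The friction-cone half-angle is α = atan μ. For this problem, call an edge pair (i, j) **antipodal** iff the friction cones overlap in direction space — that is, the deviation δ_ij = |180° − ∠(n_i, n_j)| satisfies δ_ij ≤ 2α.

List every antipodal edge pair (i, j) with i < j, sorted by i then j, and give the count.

count = 10; pairs: (0,3), (0,4), (0,5), (1,4), (1,5), (2,4), (2,5), (3,5), (3,6), (4,6)

α = atan 0.7 = 34.99°;  2α = 69.98°
n_0 = (+0.8621, -0.5068)
n_1 = (+0.9925, -0.1224)
n_2 = (+0.9498, +0.3130)
n_3 = (-0.0376, +0.9993)
n_4 = (-0.9557, +0.2943)
n_5 = (-0.8911, -0.4538)
n_6 = (+0.1886, -0.9820)
  (0,1): δ = 156.58°  ·
  (0,2): δ = 131.31°  ·
  (0,3): δ = 57.39°  ✓
  (0,4): δ = 13.34°  ✓
  (0,5): δ = 57.44°  ✓
  (0,6): δ = 131.33°  ·
  (1,2): δ = 154.73°  ·
  (1,3): δ = 80.81°  ·
  (1,4): δ = 10.09°  ✓
  (1,5): δ = 34.01°  ✓
  (1,6): δ = 107.90°  ·
  (2,3): δ = 106.08°  ·
  (2,4): δ = 35.36°  ✓
  (2,5): δ = 8.75°  ✓
  (2,6): δ = 82.63°  ·
  (3,4): δ = 109.27°  ·
  (3,5): δ = 65.17°  ✓
  (3,6): δ = 8.72°  ✓
  (4,5): δ = 135.90°  ·
  (4,6): δ = 62.01°  ✓
  (5,6): δ = 106.11°  ·
antipodal pairs: 10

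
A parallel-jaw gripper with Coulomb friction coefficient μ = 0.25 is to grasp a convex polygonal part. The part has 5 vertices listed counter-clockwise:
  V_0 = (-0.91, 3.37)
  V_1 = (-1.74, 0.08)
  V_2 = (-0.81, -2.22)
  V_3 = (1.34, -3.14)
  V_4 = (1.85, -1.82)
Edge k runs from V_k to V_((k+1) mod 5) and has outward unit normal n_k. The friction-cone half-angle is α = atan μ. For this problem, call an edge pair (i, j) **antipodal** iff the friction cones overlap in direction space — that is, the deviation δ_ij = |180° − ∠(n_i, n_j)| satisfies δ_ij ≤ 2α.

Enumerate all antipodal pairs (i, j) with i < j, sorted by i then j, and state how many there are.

count = 2; pairs: (0,3), (1,4)

α = atan 0.25 = 14.04°;  2α = 28.07°
n_0 = (-0.9696, +0.2446)
n_1 = (-0.9271, -0.3749)
n_2 = (-0.3934, -0.9194)
n_3 = (+0.9328, -0.3604)
n_4 = (+0.8829, +0.4695)
  (0,1): δ = 143.83°  ·
  (0,2): δ = 99.01°  ·
  (0,3): δ = 6.97°  ✓
  (0,4): δ = 42.16°  ·
  (1,2): δ = 135.18°  ·
  (1,3): δ = 43.14°  ·
  (1,4): δ = 5.99°  ✓
  (2,3): δ = 87.96°  ·
  (2,4): δ = 38.83°  ·
  (3,4): δ = 130.87°  ·
antipodal pairs: 2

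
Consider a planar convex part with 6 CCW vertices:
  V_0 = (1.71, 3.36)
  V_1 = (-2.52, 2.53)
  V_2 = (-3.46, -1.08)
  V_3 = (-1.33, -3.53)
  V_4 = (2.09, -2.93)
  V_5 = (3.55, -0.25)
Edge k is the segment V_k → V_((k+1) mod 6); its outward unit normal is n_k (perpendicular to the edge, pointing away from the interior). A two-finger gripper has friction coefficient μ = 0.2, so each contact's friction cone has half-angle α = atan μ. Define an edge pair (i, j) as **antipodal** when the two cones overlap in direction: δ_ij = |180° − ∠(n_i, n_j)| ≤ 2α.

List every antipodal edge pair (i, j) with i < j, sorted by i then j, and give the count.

α = atan 0.2 = 11.31°;  2α = 22.62°
n_0 = (-0.1925, +0.9813)
n_1 = (-0.9677, +0.2520)
n_2 = (-0.7547, -0.6561)
n_3 = (+0.1728, -0.9850)
n_4 = (+0.8781, -0.4784)
n_5 = (+0.8909, +0.4541)
  (0,1): δ = 115.70°  ·
  (0,2): δ = 60.10°  ·
  (0,3): δ = 1.15°  ✓
  (0,4): δ = 50.32°  ·
  (0,5): δ = 105.91°  ·
  (1,2): δ = 124.40°  ·
  (1,3): δ = 65.45°  ·
  (1,4): δ = 13.99°  ✓
  (1,5): δ = 41.60°  ·
  (2,3): δ = 121.05°  ·
  (2,4): δ = 69.58°  ·
  (2,5): δ = 14.00°  ✓
  (3,4): δ = 128.53°  ·
  (3,5): δ = 72.94°  ·
  (4,5): δ = 124.41°  ·
antipodal pairs: 3

count = 3; pairs: (0,3), (1,4), (2,5)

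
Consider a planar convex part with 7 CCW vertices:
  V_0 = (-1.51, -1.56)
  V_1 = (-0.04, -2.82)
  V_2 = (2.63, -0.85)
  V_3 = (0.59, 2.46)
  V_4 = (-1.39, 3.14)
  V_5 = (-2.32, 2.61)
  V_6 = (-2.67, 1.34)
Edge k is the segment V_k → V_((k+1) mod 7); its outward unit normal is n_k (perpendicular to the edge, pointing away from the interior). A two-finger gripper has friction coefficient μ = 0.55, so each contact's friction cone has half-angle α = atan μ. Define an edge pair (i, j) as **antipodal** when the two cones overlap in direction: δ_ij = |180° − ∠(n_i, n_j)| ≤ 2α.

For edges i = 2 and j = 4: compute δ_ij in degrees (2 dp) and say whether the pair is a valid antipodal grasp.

α = atan 0.55 = 28.81°;  2α = 57.62°
edge 2: e_2 = (-2.04, +3.31);  n_2 = (+0.8513, +0.5247)
edge 4: e_4 = (-0.93, -0.53);  n_4 = (-0.4951, +0.8688)
∠(n_2, n_4) = 88.03°
δ = |180° − 88.03°| = 91.97°
91.97° > 2α = 57.62°  →  invalid

δ = 91.97°, invalid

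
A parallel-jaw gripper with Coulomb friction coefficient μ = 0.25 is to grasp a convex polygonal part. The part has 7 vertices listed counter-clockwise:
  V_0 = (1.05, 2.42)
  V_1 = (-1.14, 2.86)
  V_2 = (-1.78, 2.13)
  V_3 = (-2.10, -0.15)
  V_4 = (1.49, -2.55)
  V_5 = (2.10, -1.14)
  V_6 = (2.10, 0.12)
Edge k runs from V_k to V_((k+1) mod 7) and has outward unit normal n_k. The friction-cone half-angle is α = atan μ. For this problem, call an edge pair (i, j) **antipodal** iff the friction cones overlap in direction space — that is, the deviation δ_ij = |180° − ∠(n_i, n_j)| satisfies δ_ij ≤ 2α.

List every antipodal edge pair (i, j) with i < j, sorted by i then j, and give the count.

count = 4; pairs: (0,3), (1,4), (2,4), (2,5)

α = atan 0.25 = 14.04°;  2α = 28.07°
n_0 = (+0.1970, +0.9804)
n_1 = (-0.7519, +0.6592)
n_2 = (-0.9903, +0.1390)
n_3 = (-0.5558, -0.8313)
n_4 = (+0.9178, -0.3971)
n_5 = (+1.0000, -0.0000)
n_6 = (+0.9097, +0.4153)
  (0,1): δ = 119.88°  ·
  (0,2): δ = 86.63°  ·
  (0,3): δ = 22.40°  ✓
  (0,4): δ = 77.97°  ·
  (0,5): δ = 101.36°  ·
  (0,6): δ = 125.90°  ·
  (1,2): δ = 146.75°  ·
  (1,3): δ = 82.52°  ·
  (1,4): δ = 17.85°  ✓
  (1,5): δ = 41.24°  ·
  (1,6): δ = 65.78°  ·
  (2,3): δ = 115.77°  ·
  (2,4): δ = 15.41°  ✓
  (2,5): δ = 7.99°  ✓
  (2,6): δ = 32.53°  ·
  (3,4): δ = 79.63°  ·
  (3,5): δ = 56.24°  ·
  (3,6): δ = 31.70°  ·
  (4,5): δ = 156.61°  ·
  (4,6): δ = 132.07°  ·
  (5,6): δ = 155.46°  ·
antipodal pairs: 4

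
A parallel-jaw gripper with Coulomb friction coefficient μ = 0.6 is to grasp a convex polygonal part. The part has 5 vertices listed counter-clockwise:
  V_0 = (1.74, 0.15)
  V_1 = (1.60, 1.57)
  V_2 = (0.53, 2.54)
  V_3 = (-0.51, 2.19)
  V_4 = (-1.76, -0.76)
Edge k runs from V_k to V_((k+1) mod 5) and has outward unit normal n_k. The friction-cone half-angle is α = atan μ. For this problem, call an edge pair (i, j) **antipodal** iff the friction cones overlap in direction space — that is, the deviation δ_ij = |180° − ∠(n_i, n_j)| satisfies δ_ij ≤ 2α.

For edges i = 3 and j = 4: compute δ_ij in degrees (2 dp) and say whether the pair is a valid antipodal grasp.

α = atan 0.6 = 30.96°;  2α = 61.93°
edge 3: e_3 = (-1.25, -2.95);  n_3 = (-0.9208, +0.3901)
edge 4: e_4 = (+3.50, +0.91);  n_4 = (+0.2516, -0.9678)
∠(n_3, n_4) = 127.54°
δ = |180° − 127.54°| = 52.46°
52.46° ≤ 2α = 61.93°  →  valid

δ = 52.46°, valid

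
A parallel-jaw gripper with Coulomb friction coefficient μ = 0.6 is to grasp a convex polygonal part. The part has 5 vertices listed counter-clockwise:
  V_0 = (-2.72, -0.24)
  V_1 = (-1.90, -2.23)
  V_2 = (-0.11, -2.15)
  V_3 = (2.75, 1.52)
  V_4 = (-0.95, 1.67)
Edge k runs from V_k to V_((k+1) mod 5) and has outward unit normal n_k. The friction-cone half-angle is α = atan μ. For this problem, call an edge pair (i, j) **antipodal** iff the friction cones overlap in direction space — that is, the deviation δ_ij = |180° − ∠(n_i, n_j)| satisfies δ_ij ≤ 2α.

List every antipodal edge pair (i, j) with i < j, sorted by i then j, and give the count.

α = atan 0.6 = 30.96°;  2α = 61.93°
n_0 = (-0.9246, -0.3810)
n_1 = (+0.0446, -0.9990)
n_2 = (+0.7888, -0.6147)
n_3 = (+0.0405, +0.9992)
n_4 = (-0.7335, +0.6797)
  (0,1): δ = 109.84°  ·
  (0,2): δ = 60.32°  ✓
  (0,3): δ = 65.28°  ·
  (0,4): δ = 114.78°  ·
  (1,2): δ = 130.49°  ·
  (1,3): δ = 4.88°  ✓
  (1,4): δ = 44.62°  ✓
  (2,3): δ = 54.39°  ✓
  (2,4): δ = 4.89°  ✓
  (3,4): δ = 130.50°  ·
antipodal pairs: 5

count = 5; pairs: (0,2), (1,3), (1,4), (2,3), (2,4)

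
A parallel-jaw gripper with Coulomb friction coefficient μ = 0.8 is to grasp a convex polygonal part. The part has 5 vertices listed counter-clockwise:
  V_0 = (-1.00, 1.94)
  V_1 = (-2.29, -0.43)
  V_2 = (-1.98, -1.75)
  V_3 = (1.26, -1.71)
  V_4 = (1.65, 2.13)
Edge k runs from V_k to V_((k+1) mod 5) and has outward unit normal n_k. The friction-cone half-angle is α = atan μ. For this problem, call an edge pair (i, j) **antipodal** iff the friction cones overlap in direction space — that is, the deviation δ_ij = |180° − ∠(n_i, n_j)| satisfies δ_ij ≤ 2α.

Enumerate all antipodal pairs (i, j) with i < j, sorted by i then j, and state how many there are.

count = 4; pairs: (0,2), (0,3), (1,3), (2,4)

α = atan 0.8 = 38.66°;  2α = 77.32°
n_0 = (-0.8783, +0.4781)
n_1 = (-0.9735, -0.2286)
n_2 = (+0.0123, -0.9999)
n_3 = (+0.9949, -0.1010)
n_4 = (-0.0715, +0.9974)
  (0,1): δ = 138.22°  ·
  (0,2): δ = 60.73°  ✓
  (0,3): δ = 22.76°  ✓
  (0,4): δ = 122.66°  ·
  (1,2): δ = 102.51°  ·
  (1,3): δ = 19.02°  ✓
  (1,4): δ = 80.88°  ·
  (2,3): δ = 96.51°  ·
  (2,4): δ = 3.39°  ✓
  (3,4): δ = 80.10°  ·
antipodal pairs: 4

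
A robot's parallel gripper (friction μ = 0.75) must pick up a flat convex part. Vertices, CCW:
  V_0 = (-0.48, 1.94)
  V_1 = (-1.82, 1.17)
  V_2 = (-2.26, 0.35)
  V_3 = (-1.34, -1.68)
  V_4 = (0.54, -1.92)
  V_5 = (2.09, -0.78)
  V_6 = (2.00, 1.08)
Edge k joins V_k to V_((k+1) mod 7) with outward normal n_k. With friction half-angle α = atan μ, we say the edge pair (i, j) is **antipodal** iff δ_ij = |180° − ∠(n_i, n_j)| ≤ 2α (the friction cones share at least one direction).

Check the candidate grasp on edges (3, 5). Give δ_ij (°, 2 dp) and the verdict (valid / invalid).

δ = 79.95°, invalid

α = atan 0.75 = 36.87°;  2α = 73.74°
edge 3: e_3 = (+1.88, -0.24);  n_3 = (-0.1266, -0.9919)
edge 5: e_5 = (-0.09, +1.86);  n_5 = (+0.9988, +0.0483)
∠(n_3, n_5) = 100.05°
δ = |180° − 100.05°| = 79.95°
79.95° > 2α = 73.74°  →  invalid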